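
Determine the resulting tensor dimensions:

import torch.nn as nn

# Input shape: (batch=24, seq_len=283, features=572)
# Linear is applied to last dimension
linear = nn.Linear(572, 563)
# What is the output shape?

Input shape: (24, 283, 572)
Output shape: (24, 283, 563)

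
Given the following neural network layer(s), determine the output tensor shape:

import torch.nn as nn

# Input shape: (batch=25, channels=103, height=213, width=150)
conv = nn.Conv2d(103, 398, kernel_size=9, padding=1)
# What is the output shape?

Input shape: (25, 103, 213, 150)
Output shape: (25, 398, 207, 144)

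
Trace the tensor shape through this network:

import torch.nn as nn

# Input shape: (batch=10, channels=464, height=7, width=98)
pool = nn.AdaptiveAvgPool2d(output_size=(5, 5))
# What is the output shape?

Input shape: (10, 464, 7, 98)
Output shape: (10, 464, 5, 5)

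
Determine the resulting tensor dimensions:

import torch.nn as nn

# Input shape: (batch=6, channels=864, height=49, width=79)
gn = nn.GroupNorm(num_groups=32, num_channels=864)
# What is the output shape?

Input shape: (6, 864, 49, 79)
Output shape: (6, 864, 49, 79)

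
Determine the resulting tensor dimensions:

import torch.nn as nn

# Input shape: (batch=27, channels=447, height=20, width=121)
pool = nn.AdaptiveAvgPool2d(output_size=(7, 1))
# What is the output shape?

Input shape: (27, 447, 20, 121)
Output shape: (27, 447, 7, 1)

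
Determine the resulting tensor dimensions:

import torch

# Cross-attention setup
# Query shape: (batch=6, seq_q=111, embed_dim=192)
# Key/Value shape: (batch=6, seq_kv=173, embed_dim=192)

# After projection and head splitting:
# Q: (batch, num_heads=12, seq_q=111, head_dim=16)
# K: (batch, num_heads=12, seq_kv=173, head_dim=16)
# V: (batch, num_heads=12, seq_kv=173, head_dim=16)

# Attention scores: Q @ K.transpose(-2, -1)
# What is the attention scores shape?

Input shape: (6, 111, 192)
Output shape: (6, 12, 111, 173)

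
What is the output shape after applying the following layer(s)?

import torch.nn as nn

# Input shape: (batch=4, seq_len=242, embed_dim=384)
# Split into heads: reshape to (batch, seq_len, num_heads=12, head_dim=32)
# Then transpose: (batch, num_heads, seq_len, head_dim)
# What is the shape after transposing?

Input shape: (4, 242, 384)
  -> after reshape: (4, 242, 12, 32)
Output shape: (4, 12, 242, 32)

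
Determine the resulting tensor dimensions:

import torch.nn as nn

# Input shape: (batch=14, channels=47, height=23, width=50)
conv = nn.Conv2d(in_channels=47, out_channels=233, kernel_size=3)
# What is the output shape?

Input shape: (14, 47, 23, 50)
Output shape: (14, 233, 21, 48)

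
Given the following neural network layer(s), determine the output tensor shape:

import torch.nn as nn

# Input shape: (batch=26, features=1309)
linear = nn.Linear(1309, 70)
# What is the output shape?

Input shape: (26, 1309)
Output shape: (26, 70)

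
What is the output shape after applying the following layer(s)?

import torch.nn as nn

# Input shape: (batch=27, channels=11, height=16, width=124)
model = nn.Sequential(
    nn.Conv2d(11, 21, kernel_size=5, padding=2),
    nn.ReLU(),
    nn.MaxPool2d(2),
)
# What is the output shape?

Input shape: (27, 11, 16, 124)
  -> after Conv2d: (27, 21, 16, 124)
  -> after ReLU: (27, 21, 16, 124)
Output shape: (27, 21, 8, 62)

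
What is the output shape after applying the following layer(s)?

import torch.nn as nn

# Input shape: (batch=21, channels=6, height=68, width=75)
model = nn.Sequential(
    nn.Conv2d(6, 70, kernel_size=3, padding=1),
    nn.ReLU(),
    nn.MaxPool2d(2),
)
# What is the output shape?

Input shape: (21, 6, 68, 75)
  -> after Conv2d: (21, 70, 68, 75)
  -> after ReLU: (21, 70, 68, 75)
Output shape: (21, 70, 34, 37)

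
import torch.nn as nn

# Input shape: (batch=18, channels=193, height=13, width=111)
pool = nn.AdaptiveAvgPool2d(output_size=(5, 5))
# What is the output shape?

Input shape: (18, 193, 13, 111)
Output shape: (18, 193, 5, 5)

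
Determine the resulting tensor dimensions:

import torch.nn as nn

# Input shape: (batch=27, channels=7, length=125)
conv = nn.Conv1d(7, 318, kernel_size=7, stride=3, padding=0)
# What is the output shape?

Input shape: (27, 7, 125)
Output shape: (27, 318, 40)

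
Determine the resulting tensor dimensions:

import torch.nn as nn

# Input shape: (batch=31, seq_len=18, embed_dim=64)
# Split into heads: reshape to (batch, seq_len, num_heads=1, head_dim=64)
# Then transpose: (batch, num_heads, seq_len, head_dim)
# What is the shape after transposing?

Input shape: (31, 18, 64)
  -> after reshape: (31, 18, 1, 64)
Output shape: (31, 1, 18, 64)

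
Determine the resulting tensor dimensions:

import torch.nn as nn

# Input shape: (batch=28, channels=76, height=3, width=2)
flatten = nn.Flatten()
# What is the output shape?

Input shape: (28, 76, 3, 2)
Output shape: (28, 456)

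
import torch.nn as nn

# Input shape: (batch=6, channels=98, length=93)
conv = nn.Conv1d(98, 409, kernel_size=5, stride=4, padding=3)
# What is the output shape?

Input shape: (6, 98, 93)
Output shape: (6, 409, 24)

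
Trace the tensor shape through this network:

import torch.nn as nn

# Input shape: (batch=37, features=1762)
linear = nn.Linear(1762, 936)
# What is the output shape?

Input shape: (37, 1762)
Output shape: (37, 936)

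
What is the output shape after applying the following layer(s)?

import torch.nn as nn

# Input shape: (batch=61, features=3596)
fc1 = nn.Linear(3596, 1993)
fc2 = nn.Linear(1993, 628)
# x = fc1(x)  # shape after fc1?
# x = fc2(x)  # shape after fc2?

Input shape: (61, 3596)
  -> after fc1: (61, 1993)
Output shape: (61, 628)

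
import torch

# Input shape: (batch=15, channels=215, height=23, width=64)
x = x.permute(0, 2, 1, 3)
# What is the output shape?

Input shape: (15, 215, 23, 64)
Output shape: (15, 23, 215, 64)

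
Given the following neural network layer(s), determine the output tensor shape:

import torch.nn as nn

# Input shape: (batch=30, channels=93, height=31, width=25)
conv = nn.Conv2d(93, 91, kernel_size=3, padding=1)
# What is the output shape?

Input shape: (30, 93, 31, 25)
Output shape: (30, 91, 31, 25)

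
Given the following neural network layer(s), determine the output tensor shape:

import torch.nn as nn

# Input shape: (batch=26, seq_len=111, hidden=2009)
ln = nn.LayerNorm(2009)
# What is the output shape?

Input shape: (26, 111, 2009)
Output shape: (26, 111, 2009)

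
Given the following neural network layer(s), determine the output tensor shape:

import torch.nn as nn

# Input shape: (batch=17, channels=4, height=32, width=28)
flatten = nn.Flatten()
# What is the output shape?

Input shape: (17, 4, 32, 28)
Output shape: (17, 3584)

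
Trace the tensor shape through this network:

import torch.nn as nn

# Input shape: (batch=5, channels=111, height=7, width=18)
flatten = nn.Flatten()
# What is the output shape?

Input shape: (5, 111, 7, 18)
Output shape: (5, 13986)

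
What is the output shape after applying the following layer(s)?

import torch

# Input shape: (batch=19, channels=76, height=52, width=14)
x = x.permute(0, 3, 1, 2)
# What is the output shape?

Input shape: (19, 76, 52, 14)
Output shape: (19, 14, 76, 52)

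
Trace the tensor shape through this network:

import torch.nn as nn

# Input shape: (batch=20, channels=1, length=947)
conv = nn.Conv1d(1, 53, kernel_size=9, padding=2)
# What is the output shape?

Input shape: (20, 1, 947)
Output shape: (20, 53, 943)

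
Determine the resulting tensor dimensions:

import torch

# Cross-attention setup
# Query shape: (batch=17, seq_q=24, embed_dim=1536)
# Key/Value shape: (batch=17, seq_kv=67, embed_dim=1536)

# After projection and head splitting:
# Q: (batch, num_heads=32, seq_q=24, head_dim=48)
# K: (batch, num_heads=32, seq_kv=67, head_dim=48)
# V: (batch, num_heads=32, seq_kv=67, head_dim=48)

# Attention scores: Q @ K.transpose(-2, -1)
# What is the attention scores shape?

Input shape: (17, 24, 1536)
Output shape: (17, 32, 24, 67)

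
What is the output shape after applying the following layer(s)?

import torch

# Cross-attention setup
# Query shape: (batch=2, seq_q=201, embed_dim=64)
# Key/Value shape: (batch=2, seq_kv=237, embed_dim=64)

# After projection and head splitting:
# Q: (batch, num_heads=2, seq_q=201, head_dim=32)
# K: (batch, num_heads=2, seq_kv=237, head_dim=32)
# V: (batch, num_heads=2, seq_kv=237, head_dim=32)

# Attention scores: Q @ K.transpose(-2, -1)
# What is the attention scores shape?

Input shape: (2, 201, 64)
Output shape: (2, 2, 201, 237)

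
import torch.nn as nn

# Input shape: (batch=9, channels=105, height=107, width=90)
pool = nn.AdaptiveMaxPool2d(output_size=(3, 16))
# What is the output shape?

Input shape: (9, 105, 107, 90)
Output shape: (9, 105, 3, 16)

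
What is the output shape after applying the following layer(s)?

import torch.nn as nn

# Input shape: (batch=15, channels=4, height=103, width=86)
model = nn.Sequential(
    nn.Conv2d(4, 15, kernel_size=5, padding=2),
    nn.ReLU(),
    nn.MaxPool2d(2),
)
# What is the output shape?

Input shape: (15, 4, 103, 86)
  -> after Conv2d: (15, 15, 103, 86)
  -> after ReLU: (15, 15, 103, 86)
Output shape: (15, 15, 51, 43)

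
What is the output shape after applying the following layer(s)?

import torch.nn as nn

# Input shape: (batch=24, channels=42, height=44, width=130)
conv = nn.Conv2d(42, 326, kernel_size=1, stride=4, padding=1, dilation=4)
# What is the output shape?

Input shape: (24, 42, 44, 130)
Output shape: (24, 326, 12, 33)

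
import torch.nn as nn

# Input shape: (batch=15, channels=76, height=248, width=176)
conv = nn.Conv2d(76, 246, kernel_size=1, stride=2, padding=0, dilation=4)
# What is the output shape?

Input shape: (15, 76, 248, 176)
Output shape: (15, 246, 124, 88)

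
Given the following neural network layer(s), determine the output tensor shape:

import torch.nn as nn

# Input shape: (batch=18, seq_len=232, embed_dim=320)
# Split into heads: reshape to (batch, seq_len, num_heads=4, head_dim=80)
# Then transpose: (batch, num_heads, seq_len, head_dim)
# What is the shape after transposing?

Input shape: (18, 232, 320)
  -> after reshape: (18, 232, 4, 80)
Output shape: (18, 4, 232, 80)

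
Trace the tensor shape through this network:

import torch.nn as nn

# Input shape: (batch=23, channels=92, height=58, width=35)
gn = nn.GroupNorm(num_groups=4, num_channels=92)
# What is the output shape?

Input shape: (23, 92, 58, 35)
Output shape: (23, 92, 58, 35)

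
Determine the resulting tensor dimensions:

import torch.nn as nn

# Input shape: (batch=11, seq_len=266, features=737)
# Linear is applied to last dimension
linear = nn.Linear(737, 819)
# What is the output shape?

Input shape: (11, 266, 737)
Output shape: (11, 266, 819)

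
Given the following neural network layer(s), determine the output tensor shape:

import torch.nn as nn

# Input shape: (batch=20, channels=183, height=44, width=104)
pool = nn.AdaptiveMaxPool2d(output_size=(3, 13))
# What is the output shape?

Input shape: (20, 183, 44, 104)
Output shape: (20, 183, 3, 13)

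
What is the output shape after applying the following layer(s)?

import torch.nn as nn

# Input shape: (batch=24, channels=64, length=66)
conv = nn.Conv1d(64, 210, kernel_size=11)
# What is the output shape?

Input shape: (24, 64, 66)
Output shape: (24, 210, 56)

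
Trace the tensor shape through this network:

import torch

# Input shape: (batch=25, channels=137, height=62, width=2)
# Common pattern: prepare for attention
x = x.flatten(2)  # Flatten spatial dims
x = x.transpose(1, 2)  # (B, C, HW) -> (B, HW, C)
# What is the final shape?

Input shape: (25, 137, 62, 2)
  -> after flatten(2): (25, 137, 124)
Output shape: (25, 124, 137)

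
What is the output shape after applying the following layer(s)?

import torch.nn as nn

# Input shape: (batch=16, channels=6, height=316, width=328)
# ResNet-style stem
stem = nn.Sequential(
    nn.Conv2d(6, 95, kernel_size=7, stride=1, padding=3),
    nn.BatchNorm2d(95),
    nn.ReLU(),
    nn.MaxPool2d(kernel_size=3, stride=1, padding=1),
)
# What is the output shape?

Input shape: (16, 6, 316, 328)
  -> after Conv2d 7x7 stride=1: (16, 95, 316, 328)
Output shape: (16, 95, 316, 328)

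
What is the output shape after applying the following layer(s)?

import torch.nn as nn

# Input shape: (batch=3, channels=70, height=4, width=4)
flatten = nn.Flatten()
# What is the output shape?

Input shape: (3, 70, 4, 4)
Output shape: (3, 1120)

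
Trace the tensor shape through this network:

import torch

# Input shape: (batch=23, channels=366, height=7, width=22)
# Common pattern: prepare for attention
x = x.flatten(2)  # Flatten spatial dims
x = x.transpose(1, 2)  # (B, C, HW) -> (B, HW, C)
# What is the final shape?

Input shape: (23, 366, 7, 22)
  -> after flatten(2): (23, 366, 154)
Output shape: (23, 154, 366)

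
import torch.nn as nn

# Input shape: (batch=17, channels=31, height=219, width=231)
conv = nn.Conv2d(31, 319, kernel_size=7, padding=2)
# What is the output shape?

Input shape: (17, 31, 219, 231)
Output shape: (17, 319, 217, 229)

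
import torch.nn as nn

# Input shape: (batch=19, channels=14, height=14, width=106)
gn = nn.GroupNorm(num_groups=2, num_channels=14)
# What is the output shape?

Input shape: (19, 14, 14, 106)
Output shape: (19, 14, 14, 106)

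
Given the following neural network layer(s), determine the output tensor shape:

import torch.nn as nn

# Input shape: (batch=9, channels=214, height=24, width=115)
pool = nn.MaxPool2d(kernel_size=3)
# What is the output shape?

Input shape: (9, 214, 24, 115)
Output shape: (9, 214, 8, 38)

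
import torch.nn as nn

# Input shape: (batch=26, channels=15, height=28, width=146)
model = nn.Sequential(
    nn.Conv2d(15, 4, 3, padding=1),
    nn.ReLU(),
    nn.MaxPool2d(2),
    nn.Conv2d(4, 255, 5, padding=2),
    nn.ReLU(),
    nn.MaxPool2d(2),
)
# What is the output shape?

Input shape: (26, 15, 28, 146)
  -> after first Conv2d: (26, 4, 28, 146)
  -> after first MaxPool2d: (26, 4, 14, 73)
  -> after second Conv2d: (26, 255, 14, 73)
Output shape: (26, 255, 7, 36)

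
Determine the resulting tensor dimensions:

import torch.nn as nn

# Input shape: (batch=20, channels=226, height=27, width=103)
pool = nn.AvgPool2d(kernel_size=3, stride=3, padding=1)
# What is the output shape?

Input shape: (20, 226, 27, 103)
Output shape: (20, 226, 9, 35)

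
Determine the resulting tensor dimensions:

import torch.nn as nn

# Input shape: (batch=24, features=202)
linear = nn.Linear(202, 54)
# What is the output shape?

Input shape: (24, 202)
Output shape: (24, 54)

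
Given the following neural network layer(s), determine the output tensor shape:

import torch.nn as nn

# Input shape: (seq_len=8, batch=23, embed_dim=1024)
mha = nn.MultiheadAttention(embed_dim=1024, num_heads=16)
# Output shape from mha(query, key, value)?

Input shape: (8, 23, 1024)
Output shape: (8, 23, 1024)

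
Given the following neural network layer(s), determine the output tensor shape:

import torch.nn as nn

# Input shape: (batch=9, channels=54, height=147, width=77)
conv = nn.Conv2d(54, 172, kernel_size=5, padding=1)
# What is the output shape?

Input shape: (9, 54, 147, 77)
Output shape: (9, 172, 145, 75)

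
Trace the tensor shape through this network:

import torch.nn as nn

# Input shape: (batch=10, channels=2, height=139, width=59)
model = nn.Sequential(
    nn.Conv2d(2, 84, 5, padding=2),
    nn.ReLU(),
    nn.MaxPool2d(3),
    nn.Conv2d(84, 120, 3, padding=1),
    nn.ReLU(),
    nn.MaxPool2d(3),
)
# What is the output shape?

Input shape: (10, 2, 139, 59)
  -> after first Conv2d: (10, 84, 139, 59)
  -> after first MaxPool2d: (10, 84, 46, 19)
  -> after second Conv2d: (10, 120, 46, 19)
Output shape: (10, 120, 15, 6)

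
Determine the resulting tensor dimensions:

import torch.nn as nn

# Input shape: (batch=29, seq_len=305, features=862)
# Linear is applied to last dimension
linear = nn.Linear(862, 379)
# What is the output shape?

Input shape: (29, 305, 862)
Output shape: (29, 305, 379)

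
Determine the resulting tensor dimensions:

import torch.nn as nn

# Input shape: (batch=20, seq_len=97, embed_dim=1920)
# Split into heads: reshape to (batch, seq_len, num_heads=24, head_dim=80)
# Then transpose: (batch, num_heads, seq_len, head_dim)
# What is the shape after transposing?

Input shape: (20, 97, 1920)
  -> after reshape: (20, 97, 24, 80)
Output shape: (20, 24, 97, 80)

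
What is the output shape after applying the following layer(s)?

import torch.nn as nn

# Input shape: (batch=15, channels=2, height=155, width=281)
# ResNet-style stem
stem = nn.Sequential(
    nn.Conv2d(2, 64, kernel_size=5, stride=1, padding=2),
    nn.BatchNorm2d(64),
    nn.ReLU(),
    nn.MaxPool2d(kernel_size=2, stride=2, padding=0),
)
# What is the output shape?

Input shape: (15, 2, 155, 281)
  -> after Conv2d 5x5 stride=1: (15, 64, 155, 281)
Output shape: (15, 64, 77, 140)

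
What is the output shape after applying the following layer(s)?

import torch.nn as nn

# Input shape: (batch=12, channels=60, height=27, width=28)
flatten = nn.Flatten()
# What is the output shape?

Input shape: (12, 60, 27, 28)
Output shape: (12, 45360)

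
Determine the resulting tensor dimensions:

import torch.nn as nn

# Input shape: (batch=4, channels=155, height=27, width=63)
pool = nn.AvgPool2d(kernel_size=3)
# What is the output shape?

Input shape: (4, 155, 27, 63)
Output shape: (4, 155, 9, 21)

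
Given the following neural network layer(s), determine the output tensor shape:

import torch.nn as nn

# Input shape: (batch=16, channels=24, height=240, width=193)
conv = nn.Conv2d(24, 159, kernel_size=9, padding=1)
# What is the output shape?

Input shape: (16, 24, 240, 193)
Output shape: (16, 159, 234, 187)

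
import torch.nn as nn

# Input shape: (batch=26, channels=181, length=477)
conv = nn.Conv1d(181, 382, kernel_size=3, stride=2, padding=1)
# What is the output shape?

Input shape: (26, 181, 477)
Output shape: (26, 382, 239)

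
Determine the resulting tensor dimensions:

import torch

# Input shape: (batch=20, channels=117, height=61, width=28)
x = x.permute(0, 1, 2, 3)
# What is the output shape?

Input shape: (20, 117, 61, 28)
Output shape: (20, 117, 61, 28)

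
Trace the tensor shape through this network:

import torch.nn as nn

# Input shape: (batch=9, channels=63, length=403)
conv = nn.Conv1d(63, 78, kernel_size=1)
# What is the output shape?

Input shape: (9, 63, 403)
Output shape: (9, 78, 403)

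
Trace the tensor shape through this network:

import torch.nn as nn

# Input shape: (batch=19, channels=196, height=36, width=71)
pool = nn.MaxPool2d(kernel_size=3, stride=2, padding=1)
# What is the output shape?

Input shape: (19, 196, 36, 71)
Output shape: (19, 196, 18, 36)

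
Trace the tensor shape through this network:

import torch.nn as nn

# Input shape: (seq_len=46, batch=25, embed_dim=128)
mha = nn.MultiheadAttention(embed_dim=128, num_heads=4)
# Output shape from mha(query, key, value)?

Input shape: (46, 25, 128)
Output shape: (46, 25, 128)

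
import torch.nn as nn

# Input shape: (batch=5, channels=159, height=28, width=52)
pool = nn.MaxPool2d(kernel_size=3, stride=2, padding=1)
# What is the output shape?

Input shape: (5, 159, 28, 52)
Output shape: (5, 159, 14, 26)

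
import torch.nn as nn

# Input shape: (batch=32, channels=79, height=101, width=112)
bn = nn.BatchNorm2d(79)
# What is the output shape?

Input shape: (32, 79, 101, 112)
Output shape: (32, 79, 101, 112)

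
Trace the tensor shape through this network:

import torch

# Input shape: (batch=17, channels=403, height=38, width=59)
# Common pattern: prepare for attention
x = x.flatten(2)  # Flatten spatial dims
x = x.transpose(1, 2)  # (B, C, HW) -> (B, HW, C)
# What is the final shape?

Input shape: (17, 403, 38, 59)
  -> after flatten(2): (17, 403, 2242)
Output shape: (17, 2242, 403)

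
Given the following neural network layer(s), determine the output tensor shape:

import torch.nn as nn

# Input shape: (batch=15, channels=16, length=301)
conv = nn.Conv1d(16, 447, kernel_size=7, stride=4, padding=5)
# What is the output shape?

Input shape: (15, 16, 301)
Output shape: (15, 447, 77)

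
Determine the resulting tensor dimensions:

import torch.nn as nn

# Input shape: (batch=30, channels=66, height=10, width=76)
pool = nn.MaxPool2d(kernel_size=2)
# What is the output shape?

Input shape: (30, 66, 10, 76)
Output shape: (30, 66, 5, 38)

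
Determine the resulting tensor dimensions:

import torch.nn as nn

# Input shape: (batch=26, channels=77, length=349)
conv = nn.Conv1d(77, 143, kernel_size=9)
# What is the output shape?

Input shape: (26, 77, 349)
Output shape: (26, 143, 341)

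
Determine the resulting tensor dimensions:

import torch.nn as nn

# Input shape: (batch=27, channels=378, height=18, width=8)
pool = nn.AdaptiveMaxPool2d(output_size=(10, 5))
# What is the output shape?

Input shape: (27, 378, 18, 8)
Output shape: (27, 378, 10, 5)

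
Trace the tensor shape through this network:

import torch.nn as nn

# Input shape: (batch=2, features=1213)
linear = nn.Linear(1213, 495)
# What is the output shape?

Input shape: (2, 1213)
Output shape: (2, 495)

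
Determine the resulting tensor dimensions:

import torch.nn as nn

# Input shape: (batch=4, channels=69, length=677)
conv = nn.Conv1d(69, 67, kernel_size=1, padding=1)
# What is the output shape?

Input shape: (4, 69, 677)
Output shape: (4, 67, 679)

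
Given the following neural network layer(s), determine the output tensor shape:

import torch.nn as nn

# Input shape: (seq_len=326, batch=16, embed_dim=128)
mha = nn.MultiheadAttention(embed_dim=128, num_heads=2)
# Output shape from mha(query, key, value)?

Input shape: (326, 16, 128)
Output shape: (326, 16, 128)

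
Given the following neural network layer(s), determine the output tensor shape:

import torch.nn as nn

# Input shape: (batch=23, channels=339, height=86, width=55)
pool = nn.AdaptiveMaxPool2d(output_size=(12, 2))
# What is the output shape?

Input shape: (23, 339, 86, 55)
Output shape: (23, 339, 12, 2)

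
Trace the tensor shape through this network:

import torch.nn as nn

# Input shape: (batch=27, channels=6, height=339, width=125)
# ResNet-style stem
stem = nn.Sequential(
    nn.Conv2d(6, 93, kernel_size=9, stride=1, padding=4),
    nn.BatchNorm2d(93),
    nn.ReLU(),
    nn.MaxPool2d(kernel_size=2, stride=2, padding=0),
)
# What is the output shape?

Input shape: (27, 6, 339, 125)
  -> after Conv2d 9x9 stride=1: (27, 93, 339, 125)
Output shape: (27, 93, 169, 62)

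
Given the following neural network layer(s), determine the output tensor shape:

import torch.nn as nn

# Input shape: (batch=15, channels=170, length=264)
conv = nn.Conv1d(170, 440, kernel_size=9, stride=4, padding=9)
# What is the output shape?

Input shape: (15, 170, 264)
Output shape: (15, 440, 69)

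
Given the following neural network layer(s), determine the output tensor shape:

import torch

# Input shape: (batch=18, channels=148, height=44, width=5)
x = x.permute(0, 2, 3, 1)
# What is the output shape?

Input shape: (18, 148, 44, 5)
Output shape: (18, 44, 5, 148)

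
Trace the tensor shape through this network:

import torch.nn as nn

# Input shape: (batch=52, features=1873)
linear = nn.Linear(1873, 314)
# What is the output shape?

Input shape: (52, 1873)
Output shape: (52, 314)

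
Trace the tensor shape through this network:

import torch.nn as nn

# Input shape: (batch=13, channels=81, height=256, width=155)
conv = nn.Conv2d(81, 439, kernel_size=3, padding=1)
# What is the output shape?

Input shape: (13, 81, 256, 155)
Output shape: (13, 439, 256, 155)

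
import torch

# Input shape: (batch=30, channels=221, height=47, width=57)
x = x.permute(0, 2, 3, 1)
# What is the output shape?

Input shape: (30, 221, 47, 57)
Output shape: (30, 47, 57, 221)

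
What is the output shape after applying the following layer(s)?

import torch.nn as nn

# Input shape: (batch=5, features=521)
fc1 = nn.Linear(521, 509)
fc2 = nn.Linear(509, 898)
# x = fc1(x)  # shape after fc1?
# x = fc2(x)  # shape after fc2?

Input shape: (5, 521)
  -> after fc1: (5, 509)
Output shape: (5, 898)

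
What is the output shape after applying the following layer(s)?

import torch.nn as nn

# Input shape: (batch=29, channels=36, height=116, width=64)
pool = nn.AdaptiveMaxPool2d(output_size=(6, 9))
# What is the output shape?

Input shape: (29, 36, 116, 64)
Output shape: (29, 36, 6, 9)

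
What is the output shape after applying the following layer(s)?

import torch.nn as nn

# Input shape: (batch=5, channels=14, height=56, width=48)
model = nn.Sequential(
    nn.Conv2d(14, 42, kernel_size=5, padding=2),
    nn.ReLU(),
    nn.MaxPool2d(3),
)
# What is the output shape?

Input shape: (5, 14, 56, 48)
  -> after Conv2d: (5, 42, 56, 48)
  -> after ReLU: (5, 42, 56, 48)
Output shape: (5, 42, 18, 16)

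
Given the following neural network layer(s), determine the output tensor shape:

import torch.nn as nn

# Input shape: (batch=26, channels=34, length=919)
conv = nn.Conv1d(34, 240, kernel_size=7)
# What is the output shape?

Input shape: (26, 34, 919)
Output shape: (26, 240, 913)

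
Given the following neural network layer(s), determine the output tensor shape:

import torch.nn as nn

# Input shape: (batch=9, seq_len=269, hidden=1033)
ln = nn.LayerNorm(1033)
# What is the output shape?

Input shape: (9, 269, 1033)
Output shape: (9, 269, 1033)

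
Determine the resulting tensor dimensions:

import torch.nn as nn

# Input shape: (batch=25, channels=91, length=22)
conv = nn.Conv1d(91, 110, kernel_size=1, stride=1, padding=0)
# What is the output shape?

Input shape: (25, 91, 22)
Output shape: (25, 110, 22)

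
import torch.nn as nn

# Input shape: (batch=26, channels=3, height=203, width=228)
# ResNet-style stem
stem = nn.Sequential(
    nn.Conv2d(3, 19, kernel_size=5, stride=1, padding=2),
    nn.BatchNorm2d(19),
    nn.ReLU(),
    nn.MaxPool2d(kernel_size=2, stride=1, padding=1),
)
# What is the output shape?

Input shape: (26, 3, 203, 228)
  -> after Conv2d 5x5 stride=1: (26, 19, 203, 228)
Output shape: (26, 19, 204, 229)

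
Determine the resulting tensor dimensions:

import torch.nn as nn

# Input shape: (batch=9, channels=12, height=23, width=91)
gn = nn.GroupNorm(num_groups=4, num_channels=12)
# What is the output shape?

Input shape: (9, 12, 23, 91)
Output shape: (9, 12, 23, 91)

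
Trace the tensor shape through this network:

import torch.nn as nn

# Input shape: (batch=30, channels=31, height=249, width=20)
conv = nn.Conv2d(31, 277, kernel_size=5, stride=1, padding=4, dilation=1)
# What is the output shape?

Input shape: (30, 31, 249, 20)
Output shape: (30, 277, 253, 24)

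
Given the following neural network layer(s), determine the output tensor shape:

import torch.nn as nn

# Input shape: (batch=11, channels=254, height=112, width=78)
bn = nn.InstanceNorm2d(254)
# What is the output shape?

Input shape: (11, 254, 112, 78)
Output shape: (11, 254, 112, 78)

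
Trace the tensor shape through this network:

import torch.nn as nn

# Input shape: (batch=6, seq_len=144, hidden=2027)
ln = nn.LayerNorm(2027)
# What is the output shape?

Input shape: (6, 144, 2027)
Output shape: (6, 144, 2027)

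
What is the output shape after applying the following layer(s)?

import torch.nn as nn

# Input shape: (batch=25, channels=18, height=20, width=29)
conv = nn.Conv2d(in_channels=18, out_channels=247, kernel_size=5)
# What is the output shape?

Input shape: (25, 18, 20, 29)
Output shape: (25, 247, 16, 25)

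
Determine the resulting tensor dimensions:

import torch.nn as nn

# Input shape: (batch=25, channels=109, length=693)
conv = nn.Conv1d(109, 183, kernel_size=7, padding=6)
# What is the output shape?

Input shape: (25, 109, 693)
Output shape: (25, 183, 699)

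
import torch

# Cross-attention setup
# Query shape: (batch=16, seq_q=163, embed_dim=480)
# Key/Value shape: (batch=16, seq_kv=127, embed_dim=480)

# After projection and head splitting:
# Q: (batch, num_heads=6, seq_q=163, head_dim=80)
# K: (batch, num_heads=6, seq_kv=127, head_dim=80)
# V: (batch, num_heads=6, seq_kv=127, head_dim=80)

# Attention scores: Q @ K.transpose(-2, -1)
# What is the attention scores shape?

Input shape: (16, 163, 480)
Output shape: (16, 6, 163, 127)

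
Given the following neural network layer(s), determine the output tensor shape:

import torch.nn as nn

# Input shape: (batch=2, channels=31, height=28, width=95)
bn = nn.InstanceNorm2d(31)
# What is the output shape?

Input shape: (2, 31, 28, 95)
Output shape: (2, 31, 28, 95)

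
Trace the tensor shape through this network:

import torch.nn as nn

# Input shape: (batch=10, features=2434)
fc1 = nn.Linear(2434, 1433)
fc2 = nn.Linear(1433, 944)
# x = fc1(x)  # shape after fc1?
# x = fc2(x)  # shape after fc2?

Input shape: (10, 2434)
  -> after fc1: (10, 1433)
Output shape: (10, 944)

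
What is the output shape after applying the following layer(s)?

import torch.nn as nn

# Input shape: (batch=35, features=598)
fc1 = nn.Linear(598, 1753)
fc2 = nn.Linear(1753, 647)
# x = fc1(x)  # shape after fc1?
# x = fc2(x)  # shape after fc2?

Input shape: (35, 598)
  -> after fc1: (35, 1753)
Output shape: (35, 647)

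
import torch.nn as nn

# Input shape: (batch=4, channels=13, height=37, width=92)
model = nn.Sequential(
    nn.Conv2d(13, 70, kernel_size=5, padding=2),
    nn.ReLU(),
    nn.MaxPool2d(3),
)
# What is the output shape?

Input shape: (4, 13, 37, 92)
  -> after Conv2d: (4, 70, 37, 92)
  -> after ReLU: (4, 70, 37, 92)
Output shape: (4, 70, 12, 30)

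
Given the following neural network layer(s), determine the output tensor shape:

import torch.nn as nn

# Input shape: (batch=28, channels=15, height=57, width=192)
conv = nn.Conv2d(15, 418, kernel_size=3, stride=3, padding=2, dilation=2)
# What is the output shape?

Input shape: (28, 15, 57, 192)
Output shape: (28, 418, 19, 64)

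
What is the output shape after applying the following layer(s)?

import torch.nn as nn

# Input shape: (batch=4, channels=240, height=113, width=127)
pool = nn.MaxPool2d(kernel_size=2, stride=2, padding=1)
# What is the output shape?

Input shape: (4, 240, 113, 127)
Output shape: (4, 240, 57, 64)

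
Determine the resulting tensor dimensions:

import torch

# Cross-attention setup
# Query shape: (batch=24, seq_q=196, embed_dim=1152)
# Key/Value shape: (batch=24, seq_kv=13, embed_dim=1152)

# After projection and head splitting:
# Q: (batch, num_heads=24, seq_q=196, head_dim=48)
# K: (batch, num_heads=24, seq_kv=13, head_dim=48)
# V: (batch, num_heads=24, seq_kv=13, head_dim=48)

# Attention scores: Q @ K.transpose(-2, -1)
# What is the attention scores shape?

Input shape: (24, 196, 1152)
Output shape: (24, 24, 196, 13)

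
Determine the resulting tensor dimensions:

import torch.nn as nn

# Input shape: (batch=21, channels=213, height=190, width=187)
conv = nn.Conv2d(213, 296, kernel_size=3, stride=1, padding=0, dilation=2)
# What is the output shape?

Input shape: (21, 213, 190, 187)
Output shape: (21, 296, 186, 183)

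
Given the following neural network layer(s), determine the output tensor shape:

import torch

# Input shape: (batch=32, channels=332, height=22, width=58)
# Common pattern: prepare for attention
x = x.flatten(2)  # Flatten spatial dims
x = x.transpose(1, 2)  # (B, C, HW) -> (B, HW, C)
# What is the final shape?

Input shape: (32, 332, 22, 58)
  -> after flatten(2): (32, 332, 1276)
Output shape: (32, 1276, 332)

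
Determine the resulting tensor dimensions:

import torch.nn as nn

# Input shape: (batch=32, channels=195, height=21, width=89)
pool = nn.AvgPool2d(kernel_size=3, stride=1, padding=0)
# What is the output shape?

Input shape: (32, 195, 21, 89)
Output shape: (32, 195, 19, 87)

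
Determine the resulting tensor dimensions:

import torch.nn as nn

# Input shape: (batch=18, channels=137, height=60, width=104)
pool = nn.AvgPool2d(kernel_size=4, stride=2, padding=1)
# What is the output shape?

Input shape: (18, 137, 60, 104)
Output shape: (18, 137, 30, 52)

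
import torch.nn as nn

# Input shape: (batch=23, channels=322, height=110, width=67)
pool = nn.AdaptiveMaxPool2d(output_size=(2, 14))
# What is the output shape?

Input shape: (23, 322, 110, 67)
Output shape: (23, 322, 2, 14)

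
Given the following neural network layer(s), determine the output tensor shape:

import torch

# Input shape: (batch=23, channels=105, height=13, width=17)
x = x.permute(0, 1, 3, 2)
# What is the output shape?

Input shape: (23, 105, 13, 17)
Output shape: (23, 105, 17, 13)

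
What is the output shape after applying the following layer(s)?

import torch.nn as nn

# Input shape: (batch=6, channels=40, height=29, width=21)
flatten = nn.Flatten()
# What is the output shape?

Input shape: (6, 40, 29, 21)
Output shape: (6, 24360)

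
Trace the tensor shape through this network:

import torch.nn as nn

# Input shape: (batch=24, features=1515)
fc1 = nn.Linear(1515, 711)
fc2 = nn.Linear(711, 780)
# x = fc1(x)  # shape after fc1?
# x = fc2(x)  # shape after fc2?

Input shape: (24, 1515)
  -> after fc1: (24, 711)
Output shape: (24, 780)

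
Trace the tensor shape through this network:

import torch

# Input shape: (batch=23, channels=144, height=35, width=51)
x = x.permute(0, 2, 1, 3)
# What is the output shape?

Input shape: (23, 144, 35, 51)
Output shape: (23, 35, 144, 51)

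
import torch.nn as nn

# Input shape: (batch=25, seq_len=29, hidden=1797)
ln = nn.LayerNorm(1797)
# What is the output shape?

Input shape: (25, 29, 1797)
Output shape: (25, 29, 1797)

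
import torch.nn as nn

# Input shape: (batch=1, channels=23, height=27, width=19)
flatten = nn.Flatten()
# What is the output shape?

Input shape: (1, 23, 27, 19)
Output shape: (1, 11799)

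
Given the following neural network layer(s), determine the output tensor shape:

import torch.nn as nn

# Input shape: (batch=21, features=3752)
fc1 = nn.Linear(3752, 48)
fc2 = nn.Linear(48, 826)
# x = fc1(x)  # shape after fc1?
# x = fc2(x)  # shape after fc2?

Input shape: (21, 3752)
  -> after fc1: (21, 48)
Output shape: (21, 826)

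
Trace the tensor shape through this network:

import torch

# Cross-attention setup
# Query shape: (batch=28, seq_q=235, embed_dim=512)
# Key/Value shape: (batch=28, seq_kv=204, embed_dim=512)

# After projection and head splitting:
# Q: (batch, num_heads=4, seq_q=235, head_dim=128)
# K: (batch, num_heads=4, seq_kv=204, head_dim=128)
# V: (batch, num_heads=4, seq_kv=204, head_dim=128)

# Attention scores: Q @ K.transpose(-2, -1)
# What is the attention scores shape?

Input shape: (28, 235, 512)
Output shape: (28, 4, 235, 204)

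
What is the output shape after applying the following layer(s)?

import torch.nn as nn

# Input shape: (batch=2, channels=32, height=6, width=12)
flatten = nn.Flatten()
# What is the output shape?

Input shape: (2, 32, 6, 12)
Output shape: (2, 2304)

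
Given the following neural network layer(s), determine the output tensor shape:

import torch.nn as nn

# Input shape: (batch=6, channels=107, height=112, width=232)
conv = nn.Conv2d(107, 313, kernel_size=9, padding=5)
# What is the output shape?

Input shape: (6, 107, 112, 232)
Output shape: (6, 313, 114, 234)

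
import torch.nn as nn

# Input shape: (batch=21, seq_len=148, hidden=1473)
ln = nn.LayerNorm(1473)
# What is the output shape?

Input shape: (21, 148, 1473)
Output shape: (21, 148, 1473)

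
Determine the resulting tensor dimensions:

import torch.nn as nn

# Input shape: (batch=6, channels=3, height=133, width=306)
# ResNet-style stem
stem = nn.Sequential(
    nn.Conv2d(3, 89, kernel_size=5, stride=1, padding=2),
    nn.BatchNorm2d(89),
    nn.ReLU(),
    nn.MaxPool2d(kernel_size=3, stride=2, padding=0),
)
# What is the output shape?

Input shape: (6, 3, 133, 306)
  -> after Conv2d 5x5 stride=1: (6, 89, 133, 306)
Output shape: (6, 89, 66, 152)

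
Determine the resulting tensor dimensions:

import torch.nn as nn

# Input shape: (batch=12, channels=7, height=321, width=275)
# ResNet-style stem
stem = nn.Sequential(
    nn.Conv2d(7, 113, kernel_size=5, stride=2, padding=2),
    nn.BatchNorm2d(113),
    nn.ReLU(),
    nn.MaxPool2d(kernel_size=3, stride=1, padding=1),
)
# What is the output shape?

Input shape: (12, 7, 321, 275)
  -> after Conv2d 5x5 stride=2: (12, 113, 161, 138)
Output shape: (12, 113, 161, 138)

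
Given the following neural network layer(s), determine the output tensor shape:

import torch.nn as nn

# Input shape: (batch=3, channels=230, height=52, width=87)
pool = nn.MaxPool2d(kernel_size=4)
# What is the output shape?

Input shape: (3, 230, 52, 87)
Output shape: (3, 230, 13, 21)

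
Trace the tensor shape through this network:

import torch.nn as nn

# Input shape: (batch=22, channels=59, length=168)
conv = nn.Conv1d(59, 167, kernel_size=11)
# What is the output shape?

Input shape: (22, 59, 168)
Output shape: (22, 167, 158)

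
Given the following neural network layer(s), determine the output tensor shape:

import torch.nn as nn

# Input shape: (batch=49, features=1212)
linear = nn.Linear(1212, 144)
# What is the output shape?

Input shape: (49, 1212)
Output shape: (49, 144)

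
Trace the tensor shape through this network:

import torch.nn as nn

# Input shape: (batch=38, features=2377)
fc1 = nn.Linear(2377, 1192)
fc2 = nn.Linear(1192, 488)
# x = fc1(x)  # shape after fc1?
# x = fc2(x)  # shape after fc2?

Input shape: (38, 2377)
  -> after fc1: (38, 1192)
Output shape: (38, 488)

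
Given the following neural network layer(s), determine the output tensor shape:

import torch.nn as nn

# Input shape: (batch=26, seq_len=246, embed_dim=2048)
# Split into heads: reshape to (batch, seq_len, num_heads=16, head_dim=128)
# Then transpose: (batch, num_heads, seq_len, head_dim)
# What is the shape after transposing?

Input shape: (26, 246, 2048)
  -> after reshape: (26, 246, 16, 128)
Output shape: (26, 16, 246, 128)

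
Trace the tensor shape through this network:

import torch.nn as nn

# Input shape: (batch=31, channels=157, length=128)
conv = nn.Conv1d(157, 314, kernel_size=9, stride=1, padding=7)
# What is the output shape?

Input shape: (31, 157, 128)
Output shape: (31, 314, 134)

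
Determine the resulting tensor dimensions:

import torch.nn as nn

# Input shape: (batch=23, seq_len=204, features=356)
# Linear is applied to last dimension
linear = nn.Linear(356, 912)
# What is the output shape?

Input shape: (23, 204, 356)
Output shape: (23, 204, 912)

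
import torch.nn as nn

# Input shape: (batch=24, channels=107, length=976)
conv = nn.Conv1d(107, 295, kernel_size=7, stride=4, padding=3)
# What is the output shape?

Input shape: (24, 107, 976)
Output shape: (24, 295, 244)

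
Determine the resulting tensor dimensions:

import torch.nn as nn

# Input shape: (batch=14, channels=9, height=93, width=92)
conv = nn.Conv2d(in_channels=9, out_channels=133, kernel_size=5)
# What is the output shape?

Input shape: (14, 9, 93, 92)
Output shape: (14, 133, 89, 88)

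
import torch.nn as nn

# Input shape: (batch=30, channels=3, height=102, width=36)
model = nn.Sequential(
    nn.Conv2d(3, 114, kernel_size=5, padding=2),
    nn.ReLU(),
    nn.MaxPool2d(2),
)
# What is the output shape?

Input shape: (30, 3, 102, 36)
  -> after Conv2d: (30, 114, 102, 36)
  -> after ReLU: (30, 114, 102, 36)
Output shape: (30, 114, 51, 18)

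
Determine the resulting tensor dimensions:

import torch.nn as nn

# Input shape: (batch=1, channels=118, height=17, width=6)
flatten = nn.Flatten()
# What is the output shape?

Input shape: (1, 118, 17, 6)
Output shape: (1, 12036)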